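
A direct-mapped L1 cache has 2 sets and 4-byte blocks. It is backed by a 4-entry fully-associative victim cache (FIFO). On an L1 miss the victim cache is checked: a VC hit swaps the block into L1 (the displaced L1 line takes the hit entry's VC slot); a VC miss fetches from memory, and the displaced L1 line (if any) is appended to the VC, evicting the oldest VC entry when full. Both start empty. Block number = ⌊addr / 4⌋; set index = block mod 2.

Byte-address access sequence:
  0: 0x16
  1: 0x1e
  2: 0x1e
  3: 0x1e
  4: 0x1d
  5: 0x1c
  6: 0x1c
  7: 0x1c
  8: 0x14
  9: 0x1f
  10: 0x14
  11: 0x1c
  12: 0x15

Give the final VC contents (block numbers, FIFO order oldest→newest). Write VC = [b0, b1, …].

VC = [7]

#0 0x16→b5/s1 MISS; vc=[]
#1 0x1e→b7/s1 MISS; vc=[5]
#2 0x1e→b7/s1 L1-HIT; vc=[5]
#3 0x1e→b7/s1 L1-HIT; vc=[5]
#4 0x1d→b7/s1 L1-HIT; vc=[5]
#5 0x1c→b7/s1 L1-HIT; vc=[5]
#6 0x1c→b7/s1 L1-HIT; vc=[5]
#7 0x1c→b7/s1 L1-HIT; vc=[5]
#8 0x14→b5/s1 VC-HIT; vc=[7]
#9 0x1f→b7/s1 VC-HIT; vc=[5]
#10 0x14→b5/s1 VC-HIT; vc=[7]
#11 0x1c→b7/s1 VC-HIT; vc=[5]
#12 0x15→b5/s1 VC-HIT; vc=[7]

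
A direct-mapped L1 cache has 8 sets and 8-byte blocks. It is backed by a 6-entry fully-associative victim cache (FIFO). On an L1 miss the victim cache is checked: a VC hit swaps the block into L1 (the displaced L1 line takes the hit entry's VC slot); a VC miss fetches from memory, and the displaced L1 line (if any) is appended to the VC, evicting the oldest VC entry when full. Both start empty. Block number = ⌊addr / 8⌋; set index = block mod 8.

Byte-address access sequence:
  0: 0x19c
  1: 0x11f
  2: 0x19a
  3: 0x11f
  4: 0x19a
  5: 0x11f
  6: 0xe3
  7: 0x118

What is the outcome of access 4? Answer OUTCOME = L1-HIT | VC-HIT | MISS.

  [0] addr=0x19c blk=51 s=3: MISS | VC []
  [1] addr=0x11f blk=35 s=3: MISS | VC [51]
  [2] addr=0x19a blk=51 s=3: VC-HIT | VC [35]
  [3] addr=0x11f blk=35 s=3: VC-HIT | VC [51]
  [4] addr=0x19a blk=51 s=3: VC-HIT | VC [35]
  [5] addr=0x11f blk=35 s=3: VC-HIT | VC [51]
  [6] addr=0xe3 blk=28 s=4: MISS | VC [51]
  [7] addr=0x118 blk=35 s=3: L1-HIT | VC [51]

OUTCOME = VC-HIT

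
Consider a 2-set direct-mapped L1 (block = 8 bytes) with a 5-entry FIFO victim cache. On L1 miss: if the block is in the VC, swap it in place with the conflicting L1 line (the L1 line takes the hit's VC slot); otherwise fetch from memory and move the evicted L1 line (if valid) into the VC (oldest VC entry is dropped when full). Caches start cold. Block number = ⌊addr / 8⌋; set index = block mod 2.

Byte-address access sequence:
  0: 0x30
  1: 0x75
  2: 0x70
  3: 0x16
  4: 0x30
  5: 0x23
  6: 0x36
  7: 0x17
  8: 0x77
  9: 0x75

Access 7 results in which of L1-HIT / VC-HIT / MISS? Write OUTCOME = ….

0: 0x30 (blk 6, set 0) → MISS  vc=[]
1: 0x75 (blk 14, set 0) → MISS  vc=[6]
2: 0x70 (blk 14, set 0) → L1-HIT  vc=[6]
3: 0x16 (blk 2, set 0) → MISS  vc=[6, 14]
4: 0x30 (blk 6, set 0) → VC-HIT  vc=[2, 14]
5: 0x23 (blk 4, set 0) → MISS  vc=[2, 14, 6]
6: 0x36 (blk 6, set 0) → VC-HIT  vc=[2, 14, 4]
7: 0x17 (blk 2, set 0) → VC-HIT  vc=[6, 14, 4]
8: 0x77 (blk 14, set 0) → VC-HIT  vc=[6, 2, 4]
9: 0x75 (blk 14, set 0) → L1-HIT  vc=[6, 2, 4]

OUTCOME = VC-HIT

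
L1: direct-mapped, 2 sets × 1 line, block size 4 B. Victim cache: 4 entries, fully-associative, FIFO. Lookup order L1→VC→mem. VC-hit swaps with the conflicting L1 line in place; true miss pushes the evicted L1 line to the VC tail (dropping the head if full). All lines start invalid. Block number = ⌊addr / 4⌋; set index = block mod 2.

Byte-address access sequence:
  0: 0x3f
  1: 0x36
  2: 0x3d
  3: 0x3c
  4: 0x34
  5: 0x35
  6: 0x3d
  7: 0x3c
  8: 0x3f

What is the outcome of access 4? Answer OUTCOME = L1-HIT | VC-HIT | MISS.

0: 0x3f (blk 15, set 1) → MISS  vc=[]
1: 0x36 (blk 13, set 1) → MISS  vc=[15]
2: 0x3d (blk 15, set 1) → VC-HIT  vc=[13]
3: 0x3c (blk 15, set 1) → L1-HIT  vc=[13]
4: 0x34 (blk 13, set 1) → VC-HIT  vc=[15]
5: 0x35 (blk 13, set 1) → L1-HIT  vc=[15]
6: 0x3d (blk 15, set 1) → VC-HIT  vc=[13]
7: 0x3c (blk 15, set 1) → L1-HIT  vc=[13]
8: 0x3f (blk 15, set 1) → L1-HIT  vc=[13]

OUTCOME = VC-HIT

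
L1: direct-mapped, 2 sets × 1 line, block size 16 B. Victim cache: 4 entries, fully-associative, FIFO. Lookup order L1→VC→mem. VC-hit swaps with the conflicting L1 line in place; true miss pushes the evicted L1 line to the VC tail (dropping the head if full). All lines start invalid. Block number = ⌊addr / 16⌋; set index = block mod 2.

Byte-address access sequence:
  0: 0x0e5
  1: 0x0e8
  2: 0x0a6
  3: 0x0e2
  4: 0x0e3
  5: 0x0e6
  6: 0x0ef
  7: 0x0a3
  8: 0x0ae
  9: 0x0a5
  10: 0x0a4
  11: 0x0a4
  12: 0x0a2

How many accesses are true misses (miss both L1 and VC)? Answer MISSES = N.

  [0] addr=0xe5 blk=14 s=0: MISS | VC []
  [1] addr=0xe8 blk=14 s=0: L1-HIT | VC []
  [2] addr=0xa6 blk=10 s=0: MISS | VC [14]
  [3] addr=0xe2 blk=14 s=0: VC-HIT | VC [10]
  [4] addr=0xe3 blk=14 s=0: L1-HIT | VC [10]
  [5] addr=0xe6 blk=14 s=0: L1-HIT | VC [10]
  [6] addr=0xef blk=14 s=0: L1-HIT | VC [10]
  [7] addr=0xa3 blk=10 s=0: VC-HIT | VC [14]
  [8] addr=0xae blk=10 s=0: L1-HIT | VC [14]
  [9] addr=0xa5 blk=10 s=0: L1-HIT | VC [14]
  [10] addr=0xa4 blk=10 s=0: L1-HIT | VC [14]
  [11] addr=0xa4 blk=10 s=0: L1-HIT | VC [14]
  [12] addr=0xa2 blk=10 s=0: L1-HIT | VC [14]

MISSES = 2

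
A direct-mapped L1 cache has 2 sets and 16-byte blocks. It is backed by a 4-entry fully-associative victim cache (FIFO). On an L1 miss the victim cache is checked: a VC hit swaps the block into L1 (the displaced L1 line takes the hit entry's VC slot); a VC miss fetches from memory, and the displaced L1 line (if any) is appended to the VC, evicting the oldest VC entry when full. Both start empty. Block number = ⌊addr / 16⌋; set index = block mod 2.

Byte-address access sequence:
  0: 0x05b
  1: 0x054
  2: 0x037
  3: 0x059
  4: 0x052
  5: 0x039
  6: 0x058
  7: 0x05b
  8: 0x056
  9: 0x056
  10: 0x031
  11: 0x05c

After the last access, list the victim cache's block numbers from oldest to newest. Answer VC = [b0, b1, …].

VC = [3]

#0 0x5b→b5/s1 MISS; vc=[]
#1 0x54→b5/s1 L1-HIT; vc=[]
#2 0x37→b3/s1 MISS; vc=[5]
#3 0x59→b5/s1 VC-HIT; vc=[3]
#4 0x52→b5/s1 L1-HIT; vc=[3]
#5 0x39→b3/s1 VC-HIT; vc=[5]
#6 0x58→b5/s1 VC-HIT; vc=[3]
#7 0x5b→b5/s1 L1-HIT; vc=[3]
#8 0x56→b5/s1 L1-HIT; vc=[3]
#9 0x56→b5/s1 L1-HIT; vc=[3]
#10 0x31→b3/s1 VC-HIT; vc=[5]
#11 0x5c→b5/s1 VC-HIT; vc=[3]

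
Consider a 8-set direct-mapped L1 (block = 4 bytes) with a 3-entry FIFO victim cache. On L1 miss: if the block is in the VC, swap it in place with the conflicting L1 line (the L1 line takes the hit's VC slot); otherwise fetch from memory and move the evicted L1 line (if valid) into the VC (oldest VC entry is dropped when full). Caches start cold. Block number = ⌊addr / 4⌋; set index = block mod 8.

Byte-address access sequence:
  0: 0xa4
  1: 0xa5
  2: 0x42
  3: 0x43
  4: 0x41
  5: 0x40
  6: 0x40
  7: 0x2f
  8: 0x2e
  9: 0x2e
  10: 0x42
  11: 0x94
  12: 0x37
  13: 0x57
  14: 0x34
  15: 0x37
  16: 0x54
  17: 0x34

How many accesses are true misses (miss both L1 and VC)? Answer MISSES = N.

MISSES = 6

#0 0xa4→b41/s1 MISS; vc=[]
#1 0xa5→b41/s1 L1-HIT; vc=[]
#2 0x42→b16/s0 MISS; vc=[]
#3 0x43→b16/s0 L1-HIT; vc=[]
#4 0x41→b16/s0 L1-HIT; vc=[]
#5 0x40→b16/s0 L1-HIT; vc=[]
#6 0x40→b16/s0 L1-HIT; vc=[]
#7 0x2f→b11/s3 MISS; vc=[]
#8 0x2e→b11/s3 L1-HIT; vc=[]
#9 0x2e→b11/s3 L1-HIT; vc=[]
#10 0x42→b16/s0 L1-HIT; vc=[]
#11 0x94→b37/s5 MISS; vc=[]
#12 0x37→b13/s5 MISS; vc=[37]
#13 0x57→b21/s5 MISS; vc=[37,13]
#14 0x34→b13/s5 VC-HIT; vc=[37,21]
#15 0x37→b13/s5 L1-HIT; vc=[37,21]
#16 0x54→b21/s5 VC-HIT; vc=[37,13]
#17 0x34→b13/s5 VC-HIT; vc=[37,21]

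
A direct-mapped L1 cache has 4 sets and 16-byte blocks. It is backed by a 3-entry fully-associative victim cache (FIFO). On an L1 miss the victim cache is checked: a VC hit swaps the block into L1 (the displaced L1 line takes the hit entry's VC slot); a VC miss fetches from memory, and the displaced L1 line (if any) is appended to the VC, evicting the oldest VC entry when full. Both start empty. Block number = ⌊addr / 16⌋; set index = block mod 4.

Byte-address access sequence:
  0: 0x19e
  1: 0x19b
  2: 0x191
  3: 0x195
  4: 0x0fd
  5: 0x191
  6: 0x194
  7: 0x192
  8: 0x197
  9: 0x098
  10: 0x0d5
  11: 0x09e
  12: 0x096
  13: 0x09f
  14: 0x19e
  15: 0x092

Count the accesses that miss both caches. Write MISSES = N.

MISSES = 4

0: 0x19e (blk 25, set 1) → MISS  vc=[]
1: 0x19b (blk 25, set 1) → L1-HIT  vc=[]
2: 0x191 (blk 25, set 1) → L1-HIT  vc=[]
3: 0x195 (blk 25, set 1) → L1-HIT  vc=[]
4: 0xfd (blk 15, set 3) → MISS  vc=[]
5: 0x191 (blk 25, set 1) → L1-HIT  vc=[]
6: 0x194 (blk 25, set 1) → L1-HIT  vc=[]
7: 0x192 (blk 25, set 1) → L1-HIT  vc=[]
8: 0x197 (blk 25, set 1) → L1-HIT  vc=[]
9: 0x98 (blk 9, set 1) → MISS  vc=[25]
10: 0xd5 (blk 13, set 1) → MISS  vc=[25, 9]
11: 0x9e (blk 9, set 1) → VC-HIT  vc=[25, 13]
12: 0x96 (blk 9, set 1) → L1-HIT  vc=[25, 13]
13: 0x9f (blk 9, set 1) → L1-HIT  vc=[25, 13]
14: 0x19e (blk 25, set 1) → VC-HIT  vc=[9, 13]
15: 0x92 (blk 9, set 1) → VC-HIT  vc=[25, 13]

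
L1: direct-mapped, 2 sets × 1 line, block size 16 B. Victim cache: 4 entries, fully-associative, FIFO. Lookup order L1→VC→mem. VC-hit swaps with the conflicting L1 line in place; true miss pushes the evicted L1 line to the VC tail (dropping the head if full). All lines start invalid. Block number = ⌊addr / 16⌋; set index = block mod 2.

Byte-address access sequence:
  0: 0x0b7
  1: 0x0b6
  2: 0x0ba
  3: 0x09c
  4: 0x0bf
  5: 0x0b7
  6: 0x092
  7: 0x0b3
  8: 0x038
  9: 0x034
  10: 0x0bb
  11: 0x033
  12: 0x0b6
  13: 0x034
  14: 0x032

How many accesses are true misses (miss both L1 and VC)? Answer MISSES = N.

MISSES = 3

  [0] addr=0xb7 blk=11 s=1: MISS | VC []
  [1] addr=0xb6 blk=11 s=1: L1-HIT | VC []
  [2] addr=0xba blk=11 s=1: L1-HIT | VC []
  [3] addr=0x9c blk=9 s=1: MISS | VC [11]
  [4] addr=0xbf blk=11 s=1: VC-HIT | VC [9]
  [5] addr=0xb7 blk=11 s=1: L1-HIT | VC [9]
  [6] addr=0x92 blk=9 s=1: VC-HIT | VC [11]
  [7] addr=0xb3 blk=11 s=1: VC-HIT | VC [9]
  [8] addr=0x38 blk=3 s=1: MISS | VC [9, 11]
  [9] addr=0x34 blk=3 s=1: L1-HIT | VC [9, 11]
  [10] addr=0xbb blk=11 s=1: VC-HIT | VC [9, 3]
  [11] addr=0x33 blk=3 s=1: VC-HIT | VC [9, 11]
  [12] addr=0xb6 blk=11 s=1: VC-HIT | VC [9, 3]
  [13] addr=0x34 blk=3 s=1: VC-HIT | VC [9, 11]
  [14] addr=0x32 blk=3 s=1: L1-HIT | VC [9, 11]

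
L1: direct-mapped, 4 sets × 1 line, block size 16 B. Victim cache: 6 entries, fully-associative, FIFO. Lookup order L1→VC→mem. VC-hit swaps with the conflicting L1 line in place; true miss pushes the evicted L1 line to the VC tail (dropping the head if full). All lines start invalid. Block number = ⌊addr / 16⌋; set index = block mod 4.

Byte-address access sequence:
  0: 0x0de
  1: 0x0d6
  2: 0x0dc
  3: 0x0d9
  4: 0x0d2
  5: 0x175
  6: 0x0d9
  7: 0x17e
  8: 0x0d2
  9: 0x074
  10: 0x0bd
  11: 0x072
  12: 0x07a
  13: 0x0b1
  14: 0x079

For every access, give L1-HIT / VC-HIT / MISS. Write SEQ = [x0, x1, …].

0: 0xde (blk 13, set 1) → MISS  vc=[]
1: 0xd6 (blk 13, set 1) → L1-HIT  vc=[]
2: 0xdc (blk 13, set 1) → L1-HIT  vc=[]
3: 0xd9 (blk 13, set 1) → L1-HIT  vc=[]
4: 0xd2 (blk 13, set 1) → L1-HIT  vc=[]
5: 0x175 (blk 23, set 3) → MISS  vc=[]
6: 0xd9 (blk 13, set 1) → L1-HIT  vc=[]
7: 0x17e (blk 23, set 3) → L1-HIT  vc=[]
8: 0xd2 (blk 13, set 1) → L1-HIT  vc=[]
9: 0x74 (blk 7, set 3) → MISS  vc=[23]
10: 0xbd (blk 11, set 3) → MISS  vc=[23, 7]
11: 0x72 (blk 7, set 3) → VC-HIT  vc=[23, 11]
12: 0x7a (blk 7, set 3) → L1-HIT  vc=[23, 11]
13: 0xb1 (blk 11, set 3) → VC-HIT  vc=[23, 7]
14: 0x79 (blk 7, set 3) → VC-HIT  vc=[23, 11]

SEQ = [MISS, L1-HIT, L1-HIT, L1-HIT, L1-HIT, MISS, L1-HIT, L1-HIT, L1-HIT, MISS, MISS, VC-HIT, L1-HIT, VC-HIT, VC-HIT]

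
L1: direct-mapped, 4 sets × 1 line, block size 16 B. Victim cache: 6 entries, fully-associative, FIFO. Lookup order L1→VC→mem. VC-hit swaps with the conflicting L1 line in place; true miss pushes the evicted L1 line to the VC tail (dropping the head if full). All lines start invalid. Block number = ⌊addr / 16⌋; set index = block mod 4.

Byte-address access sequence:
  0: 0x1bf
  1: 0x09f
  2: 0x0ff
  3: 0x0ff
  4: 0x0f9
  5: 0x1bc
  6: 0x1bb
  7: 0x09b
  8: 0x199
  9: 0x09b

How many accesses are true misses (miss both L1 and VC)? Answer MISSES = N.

MISSES = 4

0: 0x1bf (blk 27, set 3) → MISS  vc=[]
1: 0x9f (blk 9, set 1) → MISS  vc=[]
2: 0xff (blk 15, set 3) → MISS  vc=[27]
3: 0xff (blk 15, set 3) → L1-HIT  vc=[27]
4: 0xf9 (blk 15, set 3) → L1-HIT  vc=[27]
5: 0x1bc (blk 27, set 3) → VC-HIT  vc=[15]
6: 0x1bb (blk 27, set 3) → L1-HIT  vc=[15]
7: 0x9b (blk 9, set 1) → L1-HIT  vc=[15]
8: 0x199 (blk 25, set 1) → MISS  vc=[15, 9]
9: 0x9b (blk 9, set 1) → VC-HIT  vc=[15, 25]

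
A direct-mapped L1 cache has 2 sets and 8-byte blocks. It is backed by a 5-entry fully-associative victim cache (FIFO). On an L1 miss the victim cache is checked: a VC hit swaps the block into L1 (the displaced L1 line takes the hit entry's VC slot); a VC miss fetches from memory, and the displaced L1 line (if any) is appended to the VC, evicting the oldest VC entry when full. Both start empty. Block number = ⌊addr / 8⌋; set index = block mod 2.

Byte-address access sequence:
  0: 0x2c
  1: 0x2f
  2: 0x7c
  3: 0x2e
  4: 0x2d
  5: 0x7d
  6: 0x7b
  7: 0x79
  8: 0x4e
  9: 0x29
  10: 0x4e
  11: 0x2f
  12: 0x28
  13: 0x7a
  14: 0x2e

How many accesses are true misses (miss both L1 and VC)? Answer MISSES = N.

MISSES = 3

#0 0x2c→b5/s1 MISS; vc=[]
#1 0x2f→b5/s1 L1-HIT; vc=[]
#2 0x7c→b15/s1 MISS; vc=[5]
#3 0x2e→b5/s1 VC-HIT; vc=[15]
#4 0x2d→b5/s1 L1-HIT; vc=[15]
#5 0x7d→b15/s1 VC-HIT; vc=[5]
#6 0x7b→b15/s1 L1-HIT; vc=[5]
#7 0x79→b15/s1 L1-HIT; vc=[5]
#8 0x4e→b9/s1 MISS; vc=[5,15]
#9 0x29→b5/s1 VC-HIT; vc=[9,15]
#10 0x4e→b9/s1 VC-HIT; vc=[5,15]
#11 0x2f→b5/s1 VC-HIT; vc=[9,15]
#12 0x28→b5/s1 L1-HIT; vc=[9,15]
#13 0x7a→b15/s1 VC-HIT; vc=[9,5]
#14 0x2e→b5/s1 VC-HIT; vc=[9,15]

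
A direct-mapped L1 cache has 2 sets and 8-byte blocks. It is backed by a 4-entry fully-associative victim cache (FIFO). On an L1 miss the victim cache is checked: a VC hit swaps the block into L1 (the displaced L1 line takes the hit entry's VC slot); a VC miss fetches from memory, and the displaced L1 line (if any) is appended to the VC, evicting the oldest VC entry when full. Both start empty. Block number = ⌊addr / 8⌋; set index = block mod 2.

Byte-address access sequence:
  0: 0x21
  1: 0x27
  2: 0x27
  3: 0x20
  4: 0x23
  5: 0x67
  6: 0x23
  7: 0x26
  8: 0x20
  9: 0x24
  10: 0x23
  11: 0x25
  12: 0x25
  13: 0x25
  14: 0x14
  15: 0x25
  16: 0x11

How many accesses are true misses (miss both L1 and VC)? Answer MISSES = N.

0: 0x21 (blk 4, set 0) → MISS  vc=[]
1: 0x27 (blk 4, set 0) → L1-HIT  vc=[]
2: 0x27 (blk 4, set 0) → L1-HIT  vc=[]
3: 0x20 (blk 4, set 0) → L1-HIT  vc=[]
4: 0x23 (blk 4, set 0) → L1-HIT  vc=[]
5: 0x67 (blk 12, set 0) → MISS  vc=[4]
6: 0x23 (blk 4, set 0) → VC-HIT  vc=[12]
7: 0x26 (blk 4, set 0) → L1-HIT  vc=[12]
8: 0x20 (blk 4, set 0) → L1-HIT  vc=[12]
9: 0x24 (blk 4, set 0) → L1-HIT  vc=[12]
10: 0x23 (blk 4, set 0) → L1-HIT  vc=[12]
11: 0x25 (blk 4, set 0) → L1-HIT  vc=[12]
12: 0x25 (blk 4, set 0) → L1-HIT  vc=[12]
13: 0x25 (blk 4, set 0) → L1-HIT  vc=[12]
14: 0x14 (blk 2, set 0) → MISS  vc=[12, 4]
15: 0x25 (blk 4, set 0) → VC-HIT  vc=[12, 2]
16: 0x11 (blk 2, set 0) → VC-HIT  vc=[12, 4]

MISSES = 3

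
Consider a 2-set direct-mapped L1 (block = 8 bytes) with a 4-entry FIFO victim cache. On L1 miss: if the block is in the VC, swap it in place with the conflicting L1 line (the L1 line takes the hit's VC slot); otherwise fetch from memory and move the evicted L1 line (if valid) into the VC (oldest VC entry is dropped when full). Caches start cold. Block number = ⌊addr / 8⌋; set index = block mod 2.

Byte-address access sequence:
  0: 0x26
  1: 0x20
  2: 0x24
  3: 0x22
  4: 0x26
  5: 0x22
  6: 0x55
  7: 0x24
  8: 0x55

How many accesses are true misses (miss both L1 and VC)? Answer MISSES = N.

MISSES = 2

0: 0x26 (blk 4, set 0) → MISS  vc=[]
1: 0x20 (blk 4, set 0) → L1-HIT  vc=[]
2: 0x24 (blk 4, set 0) → L1-HIT  vc=[]
3: 0x22 (blk 4, set 0) → L1-HIT  vc=[]
4: 0x26 (blk 4, set 0) → L1-HIT  vc=[]
5: 0x22 (blk 4, set 0) → L1-HIT  vc=[]
6: 0x55 (blk 10, set 0) → MISS  vc=[4]
7: 0x24 (blk 4, set 0) → VC-HIT  vc=[10]
8: 0x55 (blk 10, set 0) → VC-HIT  vc=[4]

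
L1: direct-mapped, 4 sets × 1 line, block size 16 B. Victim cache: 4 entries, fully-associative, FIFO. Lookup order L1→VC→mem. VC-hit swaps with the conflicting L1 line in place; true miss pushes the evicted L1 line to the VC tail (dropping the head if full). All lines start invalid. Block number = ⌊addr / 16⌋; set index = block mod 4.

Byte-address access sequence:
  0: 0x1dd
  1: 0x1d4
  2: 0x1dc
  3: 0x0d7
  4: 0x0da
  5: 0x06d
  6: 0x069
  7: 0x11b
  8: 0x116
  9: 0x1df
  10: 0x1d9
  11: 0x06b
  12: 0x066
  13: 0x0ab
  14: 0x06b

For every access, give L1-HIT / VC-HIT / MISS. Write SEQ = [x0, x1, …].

SEQ = [MISS, L1-HIT, L1-HIT, MISS, L1-HIT, MISS, L1-HIT, MISS, L1-HIT, VC-HIT, L1-HIT, L1-HIT, L1-HIT, MISS, VC-HIT]

#0 0x1dd→b29/s1 MISS; vc=[]
#1 0x1d4→b29/s1 L1-HIT; vc=[]
#2 0x1dc→b29/s1 L1-HIT; vc=[]
#3 0xd7→b13/s1 MISS; vc=[29]
#4 0xda→b13/s1 L1-HIT; vc=[29]
#5 0x6d→b6/s2 MISS; vc=[29]
#6 0x69→b6/s2 L1-HIT; vc=[29]
#7 0x11b→b17/s1 MISS; vc=[29,13]
#8 0x116→b17/s1 L1-HIT; vc=[29,13]
#9 0x1df→b29/s1 VC-HIT; vc=[17,13]
#10 0x1d9→b29/s1 L1-HIT; vc=[17,13]
#11 0x6b→b6/s2 L1-HIT; vc=[17,13]
#12 0x66→b6/s2 L1-HIT; vc=[17,13]
#13 0xab→b10/s2 MISS; vc=[17,13,6]
#14 0x6b→b6/s2 VC-HIT; vc=[17,13,10]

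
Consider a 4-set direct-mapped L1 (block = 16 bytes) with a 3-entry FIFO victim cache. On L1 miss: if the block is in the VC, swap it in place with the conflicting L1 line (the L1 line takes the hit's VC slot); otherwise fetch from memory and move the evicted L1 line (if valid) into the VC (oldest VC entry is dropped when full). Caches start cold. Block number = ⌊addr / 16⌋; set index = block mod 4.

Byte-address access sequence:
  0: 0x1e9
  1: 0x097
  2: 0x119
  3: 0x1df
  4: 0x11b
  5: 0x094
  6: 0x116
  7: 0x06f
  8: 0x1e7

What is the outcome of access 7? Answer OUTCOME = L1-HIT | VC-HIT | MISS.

OUTCOME = MISS

0: 0x1e9 (blk 30, set 2) → MISS  vc=[]
1: 0x97 (blk 9, set 1) → MISS  vc=[]
2: 0x119 (blk 17, set 1) → MISS  vc=[9]
3: 0x1df (blk 29, set 1) → MISS  vc=[9, 17]
4: 0x11b (blk 17, set 1) → VC-HIT  vc=[9, 29]
5: 0x94 (blk 9, set 1) → VC-HIT  vc=[17, 29]
6: 0x116 (blk 17, set 1) → VC-HIT  vc=[9, 29]
7: 0x6f (blk 6, set 2) → MISS  vc=[9, 29, 30]
8: 0x1e7 (blk 30, set 2) → VC-HIT  vc=[9, 29, 6]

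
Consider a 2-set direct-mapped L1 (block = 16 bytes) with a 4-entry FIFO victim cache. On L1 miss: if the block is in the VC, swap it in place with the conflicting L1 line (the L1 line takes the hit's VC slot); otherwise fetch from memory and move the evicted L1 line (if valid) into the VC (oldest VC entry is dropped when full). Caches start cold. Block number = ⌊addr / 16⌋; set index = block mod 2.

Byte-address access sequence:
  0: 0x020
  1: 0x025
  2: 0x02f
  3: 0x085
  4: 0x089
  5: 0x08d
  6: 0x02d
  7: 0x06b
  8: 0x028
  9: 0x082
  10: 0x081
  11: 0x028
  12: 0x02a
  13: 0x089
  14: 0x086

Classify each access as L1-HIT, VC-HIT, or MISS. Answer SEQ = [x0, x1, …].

  [0] addr=0x20 blk=2 s=0: MISS | VC []
  [1] addr=0x25 blk=2 s=0: L1-HIT | VC []
  [2] addr=0x2f blk=2 s=0: L1-HIT | VC []
  [3] addr=0x85 blk=8 s=0: MISS | VC [2]
  [4] addr=0x89 blk=8 s=0: L1-HIT | VC [2]
  [5] addr=0x8d blk=8 s=0: L1-HIT | VC [2]
  [6] addr=0x2d blk=2 s=0: VC-HIT | VC [8]
  [7] addr=0x6b blk=6 s=0: MISS | VC [8, 2]
  [8] addr=0x28 blk=2 s=0: VC-HIT | VC [8, 6]
  [9] addr=0x82 blk=8 s=0: VC-HIT | VC [2, 6]
  [10] addr=0x81 blk=8 s=0: L1-HIT | VC [2, 6]
  [11] addr=0x28 blk=2 s=0: VC-HIT | VC [8, 6]
  [12] addr=0x2a blk=2 s=0: L1-HIT | VC [8, 6]
  [13] addr=0x89 blk=8 s=0: VC-HIT | VC [2, 6]
  [14] addr=0x86 blk=8 s=0: L1-HIT | VC [2, 6]

SEQ = [MISS, L1-HIT, L1-HIT, MISS, L1-HIT, L1-HIT, VC-HIT, MISS, VC-HIT, VC-HIT, L1-HIT, VC-HIT, L1-HIT, VC-HIT, L1-HIT]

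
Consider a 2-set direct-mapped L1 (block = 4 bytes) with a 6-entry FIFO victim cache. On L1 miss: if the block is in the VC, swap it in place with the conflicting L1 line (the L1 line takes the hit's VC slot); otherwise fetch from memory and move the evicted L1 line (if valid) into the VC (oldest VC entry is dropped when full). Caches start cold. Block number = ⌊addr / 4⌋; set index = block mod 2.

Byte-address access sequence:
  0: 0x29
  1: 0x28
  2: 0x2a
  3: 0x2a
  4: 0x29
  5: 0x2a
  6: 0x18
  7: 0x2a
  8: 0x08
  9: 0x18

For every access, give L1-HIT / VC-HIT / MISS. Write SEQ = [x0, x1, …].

SEQ = [MISS, L1-HIT, L1-HIT, L1-HIT, L1-HIT, L1-HIT, MISS, VC-HIT, MISS, VC-HIT]

#0 0x29→b10/s0 MISS; vc=[]
#1 0x28→b10/s0 L1-HIT; vc=[]
#2 0x2a→b10/s0 L1-HIT; vc=[]
#3 0x2a→b10/s0 L1-HIT; vc=[]
#4 0x29→b10/s0 L1-HIT; vc=[]
#5 0x2a→b10/s0 L1-HIT; vc=[]
#6 0x18→b6/s0 MISS; vc=[10]
#7 0x2a→b10/s0 VC-HIT; vc=[6]
#8 0x8→b2/s0 MISS; vc=[6,10]
#9 0x18→b6/s0 VC-HIT; vc=[2,10]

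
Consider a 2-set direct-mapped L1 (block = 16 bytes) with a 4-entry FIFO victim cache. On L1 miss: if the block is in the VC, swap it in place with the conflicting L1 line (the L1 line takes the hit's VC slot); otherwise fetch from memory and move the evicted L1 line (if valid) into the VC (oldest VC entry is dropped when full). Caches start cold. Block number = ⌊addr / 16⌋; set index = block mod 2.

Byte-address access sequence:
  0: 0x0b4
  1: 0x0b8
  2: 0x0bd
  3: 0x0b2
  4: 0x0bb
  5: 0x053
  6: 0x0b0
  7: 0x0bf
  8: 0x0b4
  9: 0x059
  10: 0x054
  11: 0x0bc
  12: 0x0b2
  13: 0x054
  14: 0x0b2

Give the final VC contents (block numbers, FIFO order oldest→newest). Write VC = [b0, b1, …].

VC = [5]

0: 0xb4 (blk 11, set 1) → MISS  vc=[]
1: 0xb8 (blk 11, set 1) → L1-HIT  vc=[]
2: 0xbd (blk 11, set 1) → L1-HIT  vc=[]
3: 0xb2 (blk 11, set 1) → L1-HIT  vc=[]
4: 0xbb (blk 11, set 1) → L1-HIT  vc=[]
5: 0x53 (blk 5, set 1) → MISS  vc=[11]
6: 0xb0 (blk 11, set 1) → VC-HIT  vc=[5]
7: 0xbf (blk 11, set 1) → L1-HIT  vc=[5]
8: 0xb4 (blk 11, set 1) → L1-HIT  vc=[5]
9: 0x59 (blk 5, set 1) → VC-HIT  vc=[11]
10: 0x54 (blk 5, set 1) → L1-HIT  vc=[11]
11: 0xbc (blk 11, set 1) → VC-HIT  vc=[5]
12: 0xb2 (blk 11, set 1) → L1-HIT  vc=[5]
13: 0x54 (blk 5, set 1) → VC-HIT  vc=[11]
14: 0xb2 (blk 11, set 1) → VC-HIT  vc=[5]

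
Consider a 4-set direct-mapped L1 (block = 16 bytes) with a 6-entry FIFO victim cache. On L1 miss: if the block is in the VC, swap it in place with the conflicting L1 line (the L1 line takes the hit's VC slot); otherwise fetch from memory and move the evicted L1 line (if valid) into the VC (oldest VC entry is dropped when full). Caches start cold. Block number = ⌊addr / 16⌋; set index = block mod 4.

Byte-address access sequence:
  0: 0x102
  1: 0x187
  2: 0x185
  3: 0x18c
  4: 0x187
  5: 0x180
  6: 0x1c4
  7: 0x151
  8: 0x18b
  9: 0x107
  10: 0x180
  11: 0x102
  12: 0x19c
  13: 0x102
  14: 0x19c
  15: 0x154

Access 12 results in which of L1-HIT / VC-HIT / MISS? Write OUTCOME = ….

OUTCOME = MISS

0: 0x102 (blk 16, set 0) → MISS  vc=[]
1: 0x187 (blk 24, set 0) → MISS  vc=[16]
2: 0x185 (blk 24, set 0) → L1-HIT  vc=[16]
3: 0x18c (blk 24, set 0) → L1-HIT  vc=[16]
4: 0x187 (blk 24, set 0) → L1-HIT  vc=[16]
5: 0x180 (blk 24, set 0) → L1-HIT  vc=[16]
6: 0x1c4 (blk 28, set 0) → MISS  vc=[16, 24]
7: 0x151 (blk 21, set 1) → MISS  vc=[16, 24]
8: 0x18b (blk 24, set 0) → VC-HIT  vc=[16, 28]
9: 0x107 (blk 16, set 0) → VC-HIT  vc=[24, 28]
10: 0x180 (blk 24, set 0) → VC-HIT  vc=[16, 28]
11: 0x102 (blk 16, set 0) → VC-HIT  vc=[24, 28]
12: 0x19c (blk 25, set 1) → MISS  vc=[24, 28, 21]
13: 0x102 (blk 16, set 0) → L1-HIT  vc=[24, 28, 21]
14: 0x19c (blk 25, set 1) → L1-HIT  vc=[24, 28, 21]
15: 0x154 (blk 21, set 1) → VC-HIT  vc=[24, 28, 25]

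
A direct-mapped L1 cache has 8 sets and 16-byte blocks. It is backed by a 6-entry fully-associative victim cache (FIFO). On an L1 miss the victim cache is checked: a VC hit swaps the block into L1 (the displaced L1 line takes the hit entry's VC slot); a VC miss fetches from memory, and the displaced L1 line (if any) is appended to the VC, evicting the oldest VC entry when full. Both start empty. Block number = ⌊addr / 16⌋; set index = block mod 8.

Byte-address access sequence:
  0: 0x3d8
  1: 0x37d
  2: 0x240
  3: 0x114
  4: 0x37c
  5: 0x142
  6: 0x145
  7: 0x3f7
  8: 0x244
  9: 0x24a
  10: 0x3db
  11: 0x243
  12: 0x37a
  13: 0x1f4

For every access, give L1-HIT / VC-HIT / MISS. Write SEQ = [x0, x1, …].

  [0] addr=0x3d8 blk=61 s=5: MISS | VC []
  [1] addr=0x37d blk=55 s=7: MISS | VC []
  [2] addr=0x240 blk=36 s=4: MISS | VC []
  [3] addr=0x114 blk=17 s=1: MISS | VC []
  [4] addr=0x37c blk=55 s=7: L1-HIT | VC []
  [5] addr=0x142 blk=20 s=4: MISS | VC [36]
  [6] addr=0x145 blk=20 s=4: L1-HIT | VC [36]
  [7] addr=0x3f7 blk=63 s=7: MISS | VC [36, 55]
  [8] addr=0x244 blk=36 s=4: VC-HIT | VC [20, 55]
  [9] addr=0x24a blk=36 s=4: L1-HIT | VC [20, 55]
  [10] addr=0x3db blk=61 s=5: L1-HIT | VC [20, 55]
  [11] addr=0x243 blk=36 s=4: L1-HIT | VC [20, 55]
  [12] addr=0x37a blk=55 s=7: VC-HIT | VC [20, 63]
  [13] addr=0x1f4 blk=31 s=7: MISS | VC [20, 63, 55]

SEQ = [MISS, MISS, MISS, MISS, L1-HIT, MISS, L1-HIT, MISS, VC-HIT, L1-HIT, L1-HIT, L1-HIT, VC-HIT, MISS]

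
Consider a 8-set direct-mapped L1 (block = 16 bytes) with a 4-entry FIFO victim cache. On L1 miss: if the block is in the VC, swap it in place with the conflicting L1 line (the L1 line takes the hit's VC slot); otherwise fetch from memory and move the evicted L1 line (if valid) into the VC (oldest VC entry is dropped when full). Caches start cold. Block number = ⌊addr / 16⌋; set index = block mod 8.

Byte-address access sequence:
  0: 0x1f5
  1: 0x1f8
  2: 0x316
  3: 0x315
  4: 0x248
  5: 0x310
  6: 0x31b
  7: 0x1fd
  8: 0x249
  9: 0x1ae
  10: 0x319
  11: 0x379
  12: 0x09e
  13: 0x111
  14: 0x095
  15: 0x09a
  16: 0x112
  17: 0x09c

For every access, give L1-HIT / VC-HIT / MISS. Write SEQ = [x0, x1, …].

#0 0x1f5→b31/s7 MISS; vc=[]
#1 0x1f8→b31/s7 L1-HIT; vc=[]
#2 0x316→b49/s1 MISS; vc=[]
#3 0x315→b49/s1 L1-HIT; vc=[]
#4 0x248→b36/s4 MISS; vc=[]
#5 0x310→b49/s1 L1-HIT; vc=[]
#6 0x31b→b49/s1 L1-HIT; vc=[]
#7 0x1fd→b31/s7 L1-HIT; vc=[]
#8 0x249→b36/s4 L1-HIT; vc=[]
#9 0x1ae→b26/s2 MISS; vc=[]
#10 0x319→b49/s1 L1-HIT; vc=[]
#11 0x379→b55/s7 MISS; vc=[31]
#12 0x9e→b9/s1 MISS; vc=[31,49]
#13 0x111→b17/s1 MISS; vc=[31,49,9]
#14 0x95→b9/s1 VC-HIT; vc=[31,49,17]
#15 0x9a→b9/s1 L1-HIT; vc=[31,49,17]
#16 0x112→b17/s1 VC-HIT; vc=[31,49,9]
#17 0x9c→b9/s1 VC-HIT; vc=[31,49,17]

SEQ = [MISS, L1-HIT, MISS, L1-HIT, MISS, L1-HIT, L1-HIT, L1-HIT, L1-HIT, MISS, L1-HIT, MISS, MISS, MISS, VC-HIT, L1-HIT, VC-HIT, VC-HIT]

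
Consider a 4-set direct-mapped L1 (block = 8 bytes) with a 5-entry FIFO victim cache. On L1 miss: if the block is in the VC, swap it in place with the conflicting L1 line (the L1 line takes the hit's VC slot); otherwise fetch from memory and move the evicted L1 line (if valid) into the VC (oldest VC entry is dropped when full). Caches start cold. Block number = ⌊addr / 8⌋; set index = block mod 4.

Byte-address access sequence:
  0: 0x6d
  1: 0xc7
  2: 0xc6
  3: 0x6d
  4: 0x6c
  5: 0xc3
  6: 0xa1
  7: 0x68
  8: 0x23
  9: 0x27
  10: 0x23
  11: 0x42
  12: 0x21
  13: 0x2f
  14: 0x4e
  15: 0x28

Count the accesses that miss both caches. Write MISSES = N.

MISSES = 7

0: 0x6d (blk 13, set 1) → MISS  vc=[]
1: 0xc7 (blk 24, set 0) → MISS  vc=[]
2: 0xc6 (blk 24, set 0) → L1-HIT  vc=[]
3: 0x6d (blk 13, set 1) → L1-HIT  vc=[]
4: 0x6c (blk 13, set 1) → L1-HIT  vc=[]
5: 0xc3 (blk 24, set 0) → L1-HIT  vc=[]
6: 0xa1 (blk 20, set 0) → MISS  vc=[24]
7: 0x68 (blk 13, set 1) → L1-HIT  vc=[24]
8: 0x23 (blk 4, set 0) → MISS  vc=[24, 20]
9: 0x27 (blk 4, set 0) → L1-HIT  vc=[24, 20]
10: 0x23 (blk 4, set 0) → L1-HIT  vc=[24, 20]
11: 0x42 (blk 8, set 0) → MISS  vc=[24, 20, 4]
12: 0x21 (blk 4, set 0) → VC-HIT  vc=[24, 20, 8]
13: 0x2f (blk 5, set 1) → MISS  vc=[24, 20, 8, 13]
14: 0x4e (blk 9, set 1) → MISS  vc=[24, 20, 8, 13, 5]
15: 0x28 (blk 5, set 1) → VC-HIT  vc=[24, 20, 8, 13, 9]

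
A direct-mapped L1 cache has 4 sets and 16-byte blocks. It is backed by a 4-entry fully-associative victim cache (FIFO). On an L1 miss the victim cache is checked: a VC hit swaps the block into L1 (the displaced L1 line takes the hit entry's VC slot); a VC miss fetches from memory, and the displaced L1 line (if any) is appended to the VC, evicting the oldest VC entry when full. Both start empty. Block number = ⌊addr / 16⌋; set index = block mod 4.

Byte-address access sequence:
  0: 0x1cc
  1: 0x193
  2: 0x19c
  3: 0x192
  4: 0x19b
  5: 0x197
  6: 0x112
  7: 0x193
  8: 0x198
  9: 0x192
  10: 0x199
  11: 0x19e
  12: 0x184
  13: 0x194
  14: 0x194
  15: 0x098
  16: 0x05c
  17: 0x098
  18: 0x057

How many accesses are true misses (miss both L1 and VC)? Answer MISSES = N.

MISSES = 6

  [0] addr=0x1cc blk=28 s=0: MISS | VC []
  [1] addr=0x193 blk=25 s=1: MISS | VC []
  [2] addr=0x19c blk=25 s=1: L1-HIT | VC []
  [3] addr=0x192 blk=25 s=1: L1-HIT | VC []
  [4] addr=0x19b blk=25 s=1: L1-HIT | VC []
  [5] addr=0x197 blk=25 s=1: L1-HIT | VC []
  [6] addr=0x112 blk=17 s=1: MISS | VC [25]
  [7] addr=0x193 blk=25 s=1: VC-HIT | VC [17]
  [8] addr=0x198 blk=25 s=1: L1-HIT | VC [17]
  [9] addr=0x192 blk=25 s=1: L1-HIT | VC [17]
  [10] addr=0x199 blk=25 s=1: L1-HIT | VC [17]
  [11] addr=0x19e blk=25 s=1: L1-HIT | VC [17]
  [12] addr=0x184 blk=24 s=0: MISS | VC [17, 28]
  [13] addr=0x194 blk=25 s=1: L1-HIT | VC [17, 28]
  [14] addr=0x194 blk=25 s=1: L1-HIT | VC [17, 28]
  [15] addr=0x98 blk=9 s=1: MISS | VC [17, 28, 25]
  [16] addr=0x5c blk=5 s=1: MISS | VC [17, 28, 25, 9]
  [17] addr=0x98 blk=9 s=1: VC-HIT | VC [17, 28, 25, 5]
  [18] addr=0x57 blk=5 s=1: VC-HIT | VC [17, 28, 25, 9]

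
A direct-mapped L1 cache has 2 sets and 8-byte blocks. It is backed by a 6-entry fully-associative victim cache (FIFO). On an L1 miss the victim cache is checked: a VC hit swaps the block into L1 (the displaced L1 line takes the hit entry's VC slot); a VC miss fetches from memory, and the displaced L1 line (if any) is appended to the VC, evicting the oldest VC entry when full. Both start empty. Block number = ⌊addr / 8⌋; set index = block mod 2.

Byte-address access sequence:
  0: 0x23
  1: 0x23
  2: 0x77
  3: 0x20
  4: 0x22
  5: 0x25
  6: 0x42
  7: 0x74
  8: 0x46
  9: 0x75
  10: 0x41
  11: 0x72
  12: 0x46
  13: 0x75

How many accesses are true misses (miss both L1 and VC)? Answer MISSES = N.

MISSES = 3

0: 0x23 (blk 4, set 0) → MISS  vc=[]
1: 0x23 (blk 4, set 0) → L1-HIT  vc=[]
2: 0x77 (blk 14, set 0) → MISS  vc=[4]
3: 0x20 (blk 4, set 0) → VC-HIT  vc=[14]
4: 0x22 (blk 4, set 0) → L1-HIT  vc=[14]
5: 0x25 (blk 4, set 0) → L1-HIT  vc=[14]
6: 0x42 (blk 8, set 0) → MISS  vc=[14, 4]
7: 0x74 (blk 14, set 0) → VC-HIT  vc=[8, 4]
8: 0x46 (blk 8, set 0) → VC-HIT  vc=[14, 4]
9: 0x75 (blk 14, set 0) → VC-HIT  vc=[8, 4]
10: 0x41 (blk 8, set 0) → VC-HIT  vc=[14, 4]
11: 0x72 (blk 14, set 0) → VC-HIT  vc=[8, 4]
12: 0x46 (blk 8, set 0) → VC-HIT  vc=[14, 4]
13: 0x75 (blk 14, set 0) → VC-HIT  vc=[8, 4]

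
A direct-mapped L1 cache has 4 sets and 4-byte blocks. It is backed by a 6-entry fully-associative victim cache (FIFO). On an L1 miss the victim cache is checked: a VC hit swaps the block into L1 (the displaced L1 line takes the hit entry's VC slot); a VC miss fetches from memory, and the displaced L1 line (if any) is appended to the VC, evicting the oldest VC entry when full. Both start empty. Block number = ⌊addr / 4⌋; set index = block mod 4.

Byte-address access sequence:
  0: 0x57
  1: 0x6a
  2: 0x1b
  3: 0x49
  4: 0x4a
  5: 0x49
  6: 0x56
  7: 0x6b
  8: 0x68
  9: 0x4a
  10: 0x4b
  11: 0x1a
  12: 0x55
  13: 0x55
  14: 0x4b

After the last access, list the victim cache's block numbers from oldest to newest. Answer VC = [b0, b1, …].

0: 0x57 (blk 21, set 1) → MISS  vc=[]
1: 0x6a (blk 26, set 2) → MISS  vc=[]
2: 0x1b (blk 6, set 2) → MISS  vc=[26]
3: 0x49 (blk 18, set 2) → MISS  vc=[26, 6]
4: 0x4a (blk 18, set 2) → L1-HIT  vc=[26, 6]
5: 0x49 (blk 18, set 2) → L1-HIT  vc=[26, 6]
6: 0x56 (blk 21, set 1) → L1-HIT  vc=[26, 6]
7: 0x6b (blk 26, set 2) → VC-HIT  vc=[18, 6]
8: 0x68 (blk 26, set 2) → L1-HIT  vc=[18, 6]
9: 0x4a (blk 18, set 2) → VC-HIT  vc=[26, 6]
10: 0x4b (blk 18, set 2) → L1-HIT  vc=[26, 6]
11: 0x1a (blk 6, set 2) → VC-HIT  vc=[26, 18]
12: 0x55 (blk 21, set 1) → L1-HIT  vc=[26, 18]
13: 0x55 (blk 21, set 1) → L1-HIT  vc=[26, 18]
14: 0x4b (blk 18, set 2) → VC-HIT  vc=[26, 6]

VC = [26, 6]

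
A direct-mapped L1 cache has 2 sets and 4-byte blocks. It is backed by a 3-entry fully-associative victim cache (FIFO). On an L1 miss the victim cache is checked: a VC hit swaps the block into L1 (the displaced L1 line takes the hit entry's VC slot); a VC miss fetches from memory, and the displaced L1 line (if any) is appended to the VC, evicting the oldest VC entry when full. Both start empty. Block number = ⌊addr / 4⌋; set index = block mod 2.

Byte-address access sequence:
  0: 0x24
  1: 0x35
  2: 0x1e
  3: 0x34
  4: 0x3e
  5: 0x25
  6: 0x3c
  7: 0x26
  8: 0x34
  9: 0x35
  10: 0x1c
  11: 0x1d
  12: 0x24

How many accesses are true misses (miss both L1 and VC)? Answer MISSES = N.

MISSES = 4

  [0] addr=0x24 blk=9 s=1: MISS | VC []
  [1] addr=0x35 blk=13 s=1: MISS | VC [9]
  [2] addr=0x1e blk=7 s=1: MISS | VC [9, 13]
  [3] addr=0x34 blk=13 s=1: VC-HIT | VC [9, 7]
  [4] addr=0x3e blk=15 s=1: MISS | VC [9, 7, 13]
  [5] addr=0x25 blk=9 s=1: VC-HIT | VC [15, 7, 13]
  [6] addr=0x3c blk=15 s=1: VC-HIT | VC [9, 7, 13]
  [7] addr=0x26 blk=9 s=1: VC-HIT | VC [15, 7, 13]
  [8] addr=0x34 blk=13 s=1: VC-HIT | VC [15, 7, 9]
  [9] addr=0x35 blk=13 s=1: L1-HIT | VC [15, 7, 9]
  [10] addr=0x1c blk=7 s=1: VC-HIT | VC [15, 13, 9]
  [11] addr=0x1d blk=7 s=1: L1-HIT | VC [15, 13, 9]
  [12] addr=0x24 blk=9 s=1: VC-HIT | VC [15, 13, 7]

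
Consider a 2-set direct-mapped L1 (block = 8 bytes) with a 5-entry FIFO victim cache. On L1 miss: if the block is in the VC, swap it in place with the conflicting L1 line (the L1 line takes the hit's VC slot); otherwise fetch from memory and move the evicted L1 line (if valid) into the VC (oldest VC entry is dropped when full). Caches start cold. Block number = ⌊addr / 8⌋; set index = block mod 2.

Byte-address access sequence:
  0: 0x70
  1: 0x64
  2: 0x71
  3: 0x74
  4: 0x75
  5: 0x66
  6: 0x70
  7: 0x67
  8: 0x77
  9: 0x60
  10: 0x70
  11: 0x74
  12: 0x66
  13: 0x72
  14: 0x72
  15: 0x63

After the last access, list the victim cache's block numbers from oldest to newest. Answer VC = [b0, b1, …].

VC = [14]

  [0] addr=0x70 blk=14 s=0: MISS | VC []
  [1] addr=0x64 blk=12 s=0: MISS | VC [14]
  [2] addr=0x71 blk=14 s=0: VC-HIT | VC [12]
  [3] addr=0x74 blk=14 s=0: L1-HIT | VC [12]
  [4] addr=0x75 blk=14 s=0: L1-HIT | VC [12]
  [5] addr=0x66 blk=12 s=0: VC-HIT | VC [14]
  [6] addr=0x70 blk=14 s=0: VC-HIT | VC [12]
  [7] addr=0x67 blk=12 s=0: VC-HIT | VC [14]
  [8] addr=0x77 blk=14 s=0: VC-HIT | VC [12]
  [9] addr=0x60 blk=12 s=0: VC-HIT | VC [14]
  [10] addr=0x70 blk=14 s=0: VC-HIT | VC [12]
  [11] addr=0x74 blk=14 s=0: L1-HIT | VC [12]
  [12] addr=0x66 blk=12 s=0: VC-HIT | VC [14]
  [13] addr=0x72 blk=14 s=0: VC-HIT | VC [12]
  [14] addr=0x72 blk=14 s=0: L1-HIT | VC [12]
  [15] addr=0x63 blk=12 s=0: VC-HIT | VC [14]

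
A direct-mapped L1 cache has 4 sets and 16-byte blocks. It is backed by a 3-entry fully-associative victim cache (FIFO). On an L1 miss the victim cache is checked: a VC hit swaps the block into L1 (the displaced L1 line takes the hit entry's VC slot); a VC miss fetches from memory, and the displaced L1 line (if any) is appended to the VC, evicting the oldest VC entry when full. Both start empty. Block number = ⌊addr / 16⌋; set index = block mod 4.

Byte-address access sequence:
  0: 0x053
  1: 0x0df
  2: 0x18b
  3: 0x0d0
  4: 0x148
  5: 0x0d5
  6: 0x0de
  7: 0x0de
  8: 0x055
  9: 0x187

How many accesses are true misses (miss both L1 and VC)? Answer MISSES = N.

MISSES = 4

0: 0x53 (blk 5, set 1) → MISS  vc=[]
1: 0xdf (blk 13, set 1) → MISS  vc=[5]
2: 0x18b (blk 24, set 0) → MISS  vc=[5]
3: 0xd0 (blk 13, set 1) → L1-HIT  vc=[5]
4: 0x148 (blk 20, set 0) → MISS  vc=[5, 24]
5: 0xd5 (blk 13, set 1) → L1-HIT  vc=[5, 24]
6: 0xde (blk 13, set 1) → L1-HIT  vc=[5, 24]
7: 0xde (blk 13, set 1) → L1-HIT  vc=[5, 24]
8: 0x55 (blk 5, set 1) → VC-HIT  vc=[13, 24]
9: 0x187 (blk 24, set 0) → VC-HIT  vc=[13, 20]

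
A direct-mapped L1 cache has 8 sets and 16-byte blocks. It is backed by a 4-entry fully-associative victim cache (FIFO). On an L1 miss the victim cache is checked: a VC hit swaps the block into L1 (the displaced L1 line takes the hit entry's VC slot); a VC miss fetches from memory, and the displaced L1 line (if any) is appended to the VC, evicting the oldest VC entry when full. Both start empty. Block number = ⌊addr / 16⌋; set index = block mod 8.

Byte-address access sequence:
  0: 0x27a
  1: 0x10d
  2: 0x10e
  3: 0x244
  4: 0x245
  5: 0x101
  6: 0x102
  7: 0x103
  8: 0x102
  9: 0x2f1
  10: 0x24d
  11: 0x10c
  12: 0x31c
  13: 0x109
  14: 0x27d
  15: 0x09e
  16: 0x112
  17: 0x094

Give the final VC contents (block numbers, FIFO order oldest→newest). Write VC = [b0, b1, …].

VC = [47, 49, 17]

#0 0x27a→b39/s7 MISS; vc=[]
#1 0x10d→b16/s0 MISS; vc=[]
#2 0x10e→b16/s0 L1-HIT; vc=[]
#3 0x244→b36/s4 MISS; vc=[]
#4 0x245→b36/s4 L1-HIT; vc=[]
#5 0x101→b16/s0 L1-HIT; vc=[]
#6 0x102→b16/s0 L1-HIT; vc=[]
#7 0x103→b16/s0 L1-HIT; vc=[]
#8 0x102→b16/s0 L1-HIT; vc=[]
#9 0x2f1→b47/s7 MISS; vc=[39]
#10 0x24d→b36/s4 L1-HIT; vc=[39]
#11 0x10c→b16/s0 L1-HIT; vc=[39]
#12 0x31c→b49/s1 MISS; vc=[39]
#13 0x109→b16/s0 L1-HIT; vc=[39]
#14 0x27d→b39/s7 VC-HIT; vc=[47]
#15 0x9e→b9/s1 MISS; vc=[47,49]
#16 0x112→b17/s1 MISS; vc=[47,49,9]
#17 0x94→b9/s1 VC-HIT; vc=[47,49,17]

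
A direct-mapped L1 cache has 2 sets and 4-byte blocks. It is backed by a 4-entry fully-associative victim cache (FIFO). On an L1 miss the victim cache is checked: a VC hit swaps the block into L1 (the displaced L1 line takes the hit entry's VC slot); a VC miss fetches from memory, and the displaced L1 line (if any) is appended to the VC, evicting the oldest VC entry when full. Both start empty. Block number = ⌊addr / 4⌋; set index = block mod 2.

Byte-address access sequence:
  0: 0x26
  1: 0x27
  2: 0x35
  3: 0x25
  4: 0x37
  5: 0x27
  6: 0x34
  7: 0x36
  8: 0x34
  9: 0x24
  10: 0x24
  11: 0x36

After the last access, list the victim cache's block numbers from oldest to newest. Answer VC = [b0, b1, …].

#0 0x26→b9/s1 MISS; vc=[]
#1 0x27→b9/s1 L1-HIT; vc=[]
#2 0x35→b13/s1 MISS; vc=[9]
#3 0x25→b9/s1 VC-HIT; vc=[13]
#4 0x37→b13/s1 VC-HIT; vc=[9]
#5 0x27→b9/s1 VC-HIT; vc=[13]
#6 0x34→b13/s1 VC-HIT; vc=[9]
#7 0x36→b13/s1 L1-HIT; vc=[9]
#8 0x34→b13/s1 L1-HIT; vc=[9]
#9 0x24→b9/s1 VC-HIT; vc=[13]
#10 0x24→b9/s1 L1-HIT; vc=[13]
#11 0x36→b13/s1 VC-HIT; vc=[9]

VC = [9]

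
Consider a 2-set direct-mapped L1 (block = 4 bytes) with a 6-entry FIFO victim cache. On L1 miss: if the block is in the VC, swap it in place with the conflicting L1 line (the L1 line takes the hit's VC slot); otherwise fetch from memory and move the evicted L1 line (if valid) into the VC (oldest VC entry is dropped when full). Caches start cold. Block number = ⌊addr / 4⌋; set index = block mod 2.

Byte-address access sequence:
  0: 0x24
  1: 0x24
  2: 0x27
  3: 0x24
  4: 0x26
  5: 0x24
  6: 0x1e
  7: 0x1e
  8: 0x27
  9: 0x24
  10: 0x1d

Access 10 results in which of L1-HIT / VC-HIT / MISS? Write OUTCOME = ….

  [0] addr=0x24 blk=9 s=1: MISS | VC []
  [1] addr=0x24 blk=9 s=1: L1-HIT | VC []
  [2] addr=0x27 blk=9 s=1: L1-HIT | VC []
  [3] addr=0x24 blk=9 s=1: L1-HIT | VC []
  [4] addr=0x26 blk=9 s=1: L1-HIT | VC []
  [5] addr=0x24 blk=9 s=1: L1-HIT | VC []
  [6] addr=0x1e blk=7 s=1: MISS | VC [9]
  [7] addr=0x1e blk=7 s=1: L1-HIT | VC [9]
  [8] addr=0x27 blk=9 s=1: VC-HIT | VC [7]
  [9] addr=0x24 blk=9 s=1: L1-HIT | VC [7]
  [10] addr=0x1d blk=7 s=1: VC-HIT | VC [9]

OUTCOME = VC-HIT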